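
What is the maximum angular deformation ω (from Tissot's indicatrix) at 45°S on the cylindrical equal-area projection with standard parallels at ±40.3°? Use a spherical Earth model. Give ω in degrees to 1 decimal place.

8.7°

Cylindrical equal-area (φ₀ = 40.3°): h = cos φ / cos 40.3° along meridians, k = cos 40.3° / cos φ along parallels; h·k = 1.
At 45°: h = 0.9271, k = 1.079; principal scales a = 1.079, b = 0.9271.
sin(ω/2) = (a − b)/(a + b) = 0.1514/2.006 = 0.07550, so ω = 2 arcsin(0.07550) ≈ 8.7°.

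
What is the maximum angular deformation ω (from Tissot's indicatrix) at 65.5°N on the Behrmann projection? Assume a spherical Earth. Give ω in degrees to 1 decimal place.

The Behrmann projection is cylindrical equal-area with φ₀ = 30°. A cylindrical equal-area projection with standard parallel φ₀ has meridian scale h = cos φ / cos φ₀ and parallel scale k = cos φ₀ / cos φ (so areas are preserved, h·k = 1).
At 65.5°: h = 0.4788, k = 2.088; principal scales a = 2.088, b = 0.4788.
sin(ω/2) = (a − b)/(a + b) = 1.610/2.567 = 0.6270, so ω = 2 arcsin(0.6270) ≈ 77.7°.

77.7°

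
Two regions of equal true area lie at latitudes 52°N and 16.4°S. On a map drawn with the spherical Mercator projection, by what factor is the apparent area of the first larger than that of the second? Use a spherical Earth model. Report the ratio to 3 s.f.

Mercator is conformal with k = sec φ, so areal scale = k² = sec²φ.
At 52°: sec²(52°) = 1/0.6157² = 2.638.
At 16.4°: sec²(16.4°) = 1/0.9593² = 1.087.
Ratio = 2.638/1.087 = cos²(16.4°)/cos²(52°) ≈ 2.43.

2.43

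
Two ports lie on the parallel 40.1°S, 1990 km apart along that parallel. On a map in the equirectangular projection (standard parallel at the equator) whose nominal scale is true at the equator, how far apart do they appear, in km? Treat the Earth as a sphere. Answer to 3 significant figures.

Plate carrée maps x = Rλ, y = Rφ. The meridian scale is h = 1 and the parallel scale is k = 1/cos φ = sec φ.
Along the parallel, k = sec 40.1° = 1/0.7649 = 1.307.
Map distance = 1990 × 1.307 ≈ 2600 km.

2600 km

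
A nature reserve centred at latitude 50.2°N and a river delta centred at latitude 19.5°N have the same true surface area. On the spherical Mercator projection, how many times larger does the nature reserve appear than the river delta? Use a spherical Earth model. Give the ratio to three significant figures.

Mercator areal scale is sec²φ.
At 50.2°: sec²(50.2°) = 1/0.6401² = 2.441.
At 19.5°: sec²(19.5°) = 1/0.9426² = 1.125.
Ratio = 2.441/1.125 = cos²(19.5°)/cos²(50.2°) ≈ 2.17.

2.17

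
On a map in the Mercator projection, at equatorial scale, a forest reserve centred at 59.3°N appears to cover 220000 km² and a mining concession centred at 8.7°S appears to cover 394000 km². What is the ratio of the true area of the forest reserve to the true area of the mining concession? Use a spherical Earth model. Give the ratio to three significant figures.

0.149

Since Mercator area scale is 1/cos²φ, the true area equals the apparent area multiplied by cos²φ.
True area of forest reserve: 220000 × cos²(59.3°) = 220000 × 0.2607 = 57340 km².
True area of mining concession: 394000 × cos²(8.7°) = 394000 × 0.9771 = 385000 km².
Ratio = 57340 / 385000 ≈ 0.149.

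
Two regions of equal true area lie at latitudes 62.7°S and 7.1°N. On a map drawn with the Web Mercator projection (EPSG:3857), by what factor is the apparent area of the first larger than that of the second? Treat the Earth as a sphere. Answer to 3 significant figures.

4.68

Mercator is conformal with k = sec φ, so areal scale = k² = sec²φ.
At 62.7°: sec²(62.7°) = 1/0.4586² = 4.754.
At 7.1°: sec²(7.1°) = 1/0.9923² = 1.016.
Ratio = 4.754/1.016 = cos²(7.1°)/cos²(62.7°) ≈ 4.68.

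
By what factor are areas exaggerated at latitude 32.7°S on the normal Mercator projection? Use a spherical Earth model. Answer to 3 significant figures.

Mercator is conformal, so the point scale is isotropic: h = k = sec φ = 1/cos φ.
Areal scale = k² = sec²φ = 1/cos²(32.7°) = 1/0.8415² = 1.412.

1.41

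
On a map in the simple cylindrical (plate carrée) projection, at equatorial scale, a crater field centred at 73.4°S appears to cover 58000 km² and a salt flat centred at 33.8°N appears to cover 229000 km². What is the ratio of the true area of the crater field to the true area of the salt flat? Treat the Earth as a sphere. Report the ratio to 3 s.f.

Plate carrée has h = 1 and k = sec φ, giving areal scale sec φ; true area = (apparent area) · cos φ.
True area of crater field: 58000 × cos(73.4°) = 58000 × 0.2857 = 16570 km².
True area of salt flat: 229000 × cos(33.8°) = 229000 × 0.8310 = 190300 km².
Ratio = 16570 / 190300 ≈ 0.0871.

0.0871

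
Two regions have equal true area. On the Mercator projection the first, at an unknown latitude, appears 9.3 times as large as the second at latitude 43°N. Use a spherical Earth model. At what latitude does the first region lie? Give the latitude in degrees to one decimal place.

Mercator areal scale is sec²φ, so apparent-area ratio = sec²φ₁ / sec²φ₂ = cos²φ₂ / cos²φ₁.
cos²φ₂ / cos²φ₁ = 9.3  ⇒  cos φ₁ = cos 43° / √9.3 = 0.7314/3.050 = 0.2398.
φ₁ = arccos(0.2398) ≈ 76.1°.

76.1°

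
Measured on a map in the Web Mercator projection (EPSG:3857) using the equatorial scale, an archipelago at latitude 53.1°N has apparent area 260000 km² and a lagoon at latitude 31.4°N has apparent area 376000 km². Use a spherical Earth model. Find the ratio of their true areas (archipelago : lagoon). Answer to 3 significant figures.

0.342

Since Mercator area scale is 1/cos²φ, the true area equals the apparent area multiplied by cos²φ.
True area of archipelago: 260000 × cos²(53.1°) = 260000 × 0.3605 = 93730 km².
True area of lagoon: 376000 × cos²(31.4°) = 376000 × 0.7285 = 273900 km².
Ratio = 93730 / 273900 ≈ 0.342.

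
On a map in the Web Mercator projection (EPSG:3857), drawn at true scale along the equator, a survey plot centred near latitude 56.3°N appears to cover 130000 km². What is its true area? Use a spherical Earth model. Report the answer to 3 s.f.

The Mercator projection is conformal; its linear scale factor is the same in every direction and equals sec φ = 1/cos φ.
Areal scale = k² = sec²φ = 1/cos²(56.3°) = 1/0.5548² = 3.248.
True area = apparent / (areal scale) = 130000 / 3.248 ≈ 40000 km².

40000 km²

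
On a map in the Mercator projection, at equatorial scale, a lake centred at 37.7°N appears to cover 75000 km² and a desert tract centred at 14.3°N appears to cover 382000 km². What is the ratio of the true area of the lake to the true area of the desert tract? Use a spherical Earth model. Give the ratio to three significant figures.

0.131

Mercator's areal exaggeration is sec²φ; hence true area = (apparent area) · cos²φ.
True area of lake: 75000 × cos²(37.7°) = 75000 × 0.6260 = 46950 km².
True area of desert tract: 382000 × cos²(14.3°) = 382000 × 0.9390 = 358700 km².
Ratio = 46950 / 358700 ≈ 0.131.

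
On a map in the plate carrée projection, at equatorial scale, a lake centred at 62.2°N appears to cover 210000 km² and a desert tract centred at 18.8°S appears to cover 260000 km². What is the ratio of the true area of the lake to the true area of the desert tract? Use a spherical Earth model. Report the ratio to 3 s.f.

On the plate carrée, areal scale = h·k = 1 × sec φ, so true area = apparent × cos φ.
True area of lake: 210000 × cos(62.2°) = 210000 × 0.4664 = 97940 km².
True area of desert tract: 260000 × cos(18.8°) = 260000 × 0.9466 = 246100 km².
Ratio = 97940 / 246100 ≈ 0.398.

0.398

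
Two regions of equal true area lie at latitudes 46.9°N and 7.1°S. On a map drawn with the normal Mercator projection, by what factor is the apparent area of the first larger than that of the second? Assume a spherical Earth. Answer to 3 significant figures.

2.11

Mercator areal scale is sec²φ.
At 46.9°: sec²(46.9°) = 1/0.6833² = 2.142.
At 7.1°: sec²(7.1°) = 1/0.9923² = 1.016.
Ratio = 2.142/1.016 = cos²(7.1°)/cos²(46.9°) ≈ 2.11.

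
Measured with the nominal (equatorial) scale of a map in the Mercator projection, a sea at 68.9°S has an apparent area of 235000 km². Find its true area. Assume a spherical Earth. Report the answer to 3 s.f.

30500 km²

Mercator is conformal, so the point scale is isotropic: h = k = sec φ = 1/cos φ.
Areal scale = k² = sec²φ = 1/cos²(68.9°) = 1/0.3600² = 7.716.
True area = apparent / (areal scale) = 235000 / 7.716 ≈ 30500 km².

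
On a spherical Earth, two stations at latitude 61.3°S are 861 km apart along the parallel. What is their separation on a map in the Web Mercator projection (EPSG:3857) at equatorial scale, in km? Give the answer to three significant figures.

1790 km

For Mercator, h = k = sec φ (a conformal cylindrical projection has a single point scale, 1/cos φ).
Along the parallel, k = sec 61.3° = 1/0.4802 = 2.082.
Map distance = 861 × 2.082 ≈ 1790 km.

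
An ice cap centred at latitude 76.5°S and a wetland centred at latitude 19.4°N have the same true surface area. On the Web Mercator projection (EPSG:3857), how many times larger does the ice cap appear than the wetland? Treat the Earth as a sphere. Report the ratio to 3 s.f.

16.3

On Mercator, area is exaggerated by sec²φ = 1/cos²φ.
At 76.5°: sec²(76.5°) = 1/0.2334² = 18.35.
At 19.4°: sec²(19.4°) = 1/0.9432² = 1.124.
Ratio = 18.35/1.124 = cos²(19.4°)/cos²(76.5°) ≈ 16.3.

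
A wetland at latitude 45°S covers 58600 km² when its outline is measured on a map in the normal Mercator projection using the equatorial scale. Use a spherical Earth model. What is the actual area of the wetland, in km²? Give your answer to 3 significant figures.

29300 km²

The Mercator projection is conformal; its linear scale factor is the same in every direction and equals sec φ = 1/cos φ.
Areal scale = k² = sec²φ = 1/cos²(45°) = 1/0.7071² = 2.000.
True area = apparent / (areal scale) = 58600 / 2.000 ≈ 29300 km².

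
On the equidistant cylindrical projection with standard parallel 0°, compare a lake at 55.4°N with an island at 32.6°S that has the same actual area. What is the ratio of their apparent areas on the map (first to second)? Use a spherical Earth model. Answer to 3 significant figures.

In the plate carrée (x = Rλ, y = Rφ), meridians are true-scale (h = 1) and parallels are stretched by k = sec φ.
Areal scale at 55.4°: h·k = 1.000 × 1.761 = 1.761.
Areal scale at 32.6°: h·k = 1.000 × 1.187 = 1.187.
Ratio = 1.761/1.187 ≈ 1.48.

1.48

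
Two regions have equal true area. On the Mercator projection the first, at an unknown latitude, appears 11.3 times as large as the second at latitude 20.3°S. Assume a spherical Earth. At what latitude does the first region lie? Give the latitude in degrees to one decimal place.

73.8°

Mercator areal scale is sec²φ, so apparent-area ratio = sec²φ₁ / sec²φ₂ = cos²φ₂ / cos²φ₁.
cos²φ₂ / cos²φ₁ = 11.3  ⇒  cos φ₁ = cos 20.3° / √11.3 = 0.9379/3.362 = 0.2790.
φ₁ = arccos(0.2790) ≈ 73.8°.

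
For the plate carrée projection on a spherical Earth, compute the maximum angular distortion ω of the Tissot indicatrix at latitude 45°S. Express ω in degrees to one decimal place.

19.8°

For the equirectangular projection with φ₀ = 0 (plate carrée), h = 1 along meridians and k = sec φ along parallels.
At 45°: h = 1.000, k = 1.414; principal scales a = 1.414, b = 1.000.
sin(ω/2) = (a − b)/(a + b) = 0.4142/2.414 = 0.1716, so ω = 2 arcsin(0.1716) ≈ 19.8°.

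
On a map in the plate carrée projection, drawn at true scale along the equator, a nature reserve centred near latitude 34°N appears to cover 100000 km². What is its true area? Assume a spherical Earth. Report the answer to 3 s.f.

82900 km²

For the equirectangular projection with φ₀ = 0 (plate carrée), h = 1 along meridians and k = sec φ along parallels.
Areal scale = h·k = 1 × sec φ; at 34°, h = 1.000, k = 1.206, so h·k = 1.206.
True area = apparent / (areal scale) = 100000 / 1.206 ≈ 82900 km².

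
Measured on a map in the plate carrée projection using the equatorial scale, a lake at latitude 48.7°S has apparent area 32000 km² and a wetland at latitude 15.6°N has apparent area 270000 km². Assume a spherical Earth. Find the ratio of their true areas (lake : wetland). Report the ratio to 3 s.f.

On the plate carrée, areal scale = h·k = 1 × sec φ, so true area = apparent × cos φ.
True area of lake: 32000 × cos(48.7°) = 32000 × 0.6600 = 21120 km².
True area of wetland: 270000 × cos(15.6°) = 270000 × 0.9632 = 260100 km².
Ratio = 21120 / 260100 ≈ 0.0812.

0.0812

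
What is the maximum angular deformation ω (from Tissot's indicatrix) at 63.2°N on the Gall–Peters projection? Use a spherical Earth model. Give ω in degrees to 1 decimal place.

The Gall–Peters projection is cylindrical equal-area with φ₀ = 45°. Cylindrical equal-area (φ₀ = 45°): h = cos φ / cos 45° along meridians, k = cos 45° / cos φ along parallels; h·k = 1.
At 63.2°: h = 0.6376, k = 1.568; principal scales a = 1.568, b = 0.6376.
sin(ω/2) = (a − b)/(a + b) = 0.9307/2.206 = 0.4219, so ω = 2 arcsin(0.4219) ≈ 49.9°.

49.9°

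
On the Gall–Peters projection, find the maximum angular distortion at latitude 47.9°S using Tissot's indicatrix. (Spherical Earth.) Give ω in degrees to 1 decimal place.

6.1°

Gall–Peters is a cylindrical equal-area projection with standard parallels at ±45°. For cylindrical equal-area with standard parallel φ₀, h = cos φ / cos φ₀ and k = cos φ₀ / cos φ, so h·k = 1.
At 47.9°: h = 0.9481, k = 1.055; principal scales a = 1.055, b = 0.9481.
sin(ω/2) = (a − b)/(a + b) = 0.1066/2.003 = 0.05322, so ω = 2 arcsin(0.05322) ≈ 6.1°.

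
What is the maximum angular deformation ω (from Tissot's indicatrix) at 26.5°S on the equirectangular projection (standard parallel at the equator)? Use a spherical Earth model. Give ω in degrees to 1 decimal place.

Plate carrée maps x = Rλ, y = Rφ. The meridian scale is h = 1 and the parallel scale is k = 1/cos φ = sec φ.
At 26.5°: h = 1.000, k = 1.117; principal scales a = 1.117, b = 1.000.
sin(ω/2) = (a − b)/(a + b) = 0.1174/2.117 = 0.05545, so ω = 2 arcsin(0.05545) ≈ 6.4°.

6.4°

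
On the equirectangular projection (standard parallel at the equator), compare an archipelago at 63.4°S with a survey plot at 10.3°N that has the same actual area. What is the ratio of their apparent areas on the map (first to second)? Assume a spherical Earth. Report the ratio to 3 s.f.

2.20

Plate carrée maps x = Rλ, y = Rφ. The meridian scale is h = 1 and the parallel scale is k = 1/cos φ = sec φ.
Areal scale at 63.4°: h·k = 1.000 × 2.233 = 2.233.
Areal scale at 10.3°: h·k = 1.000 × 1.016 = 1.016.
Ratio = 2.233/1.016 ≈ 2.20.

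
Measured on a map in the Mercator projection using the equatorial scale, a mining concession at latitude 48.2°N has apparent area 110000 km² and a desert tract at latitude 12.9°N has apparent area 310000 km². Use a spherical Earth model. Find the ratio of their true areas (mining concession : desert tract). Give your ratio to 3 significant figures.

Mercator's areal exaggeration is sec²φ; hence true area = (apparent area) · cos²φ.
True area of mining concession: 110000 × cos²(48.2°) = 110000 × 0.4443 = 48870 km².
True area of desert tract: 310000 × cos²(12.9°) = 310000 × 0.9502 = 294500 km².
Ratio = 48870 / 294500 ≈ 0.166.

0.166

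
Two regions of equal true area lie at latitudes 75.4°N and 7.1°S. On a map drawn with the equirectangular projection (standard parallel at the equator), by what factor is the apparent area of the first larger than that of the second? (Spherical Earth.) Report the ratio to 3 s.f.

3.94

In the plate carrée (x = Rλ, y = Rφ), meridians are true-scale (h = 1) and parallels are stretched by k = sec φ.
Areal scale at 75.4°: h·k = 1.000 × 3.967 = 3.967.
Areal scale at 7.1°: h·k = 1.000 × 1.008 = 1.008.
Ratio = 3.967/1.008 ≈ 3.94.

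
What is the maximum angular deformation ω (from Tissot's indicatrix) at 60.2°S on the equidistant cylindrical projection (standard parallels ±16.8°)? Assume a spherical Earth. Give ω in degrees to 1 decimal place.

In the equirectangular projection with standard parallel φ₀ = 16.8° (x = Rλ cos φ₀, y = Rφ), meridians are true-scale (h = 1) and the parallel scale is k = cos φ₀ / cos φ.
At 60.2°: h = 1.000, k = 1.926; principal scales a = 1.926, b = 1.000.
sin(ω/2) = (a − b)/(a + b) = 0.9263/2.926 = 0.3165, so ω = 2 arcsin(0.3165) ≈ 36.9°.

36.9°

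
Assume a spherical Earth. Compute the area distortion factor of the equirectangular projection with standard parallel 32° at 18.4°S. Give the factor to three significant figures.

0.894

The equidistant cylindrical projection with φ₀ = 32° has h = 1 (meridians true) and k = cos φ₀ / cos φ along parallels.
Areal scale = h·k = 1 × cos φ₀ / cos φ; at 18.4°, h = 1.000, k = 0.8937, so h·k = 0.8937.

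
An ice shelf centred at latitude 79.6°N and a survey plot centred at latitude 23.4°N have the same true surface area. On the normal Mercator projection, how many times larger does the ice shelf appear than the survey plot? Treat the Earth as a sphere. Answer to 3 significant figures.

Mercator is conformal with k = sec φ, so areal scale = k² = sec²φ.
At 79.6°: sec²(79.6°) = 1/0.1805² = 30.69.
At 23.4°: sec²(23.4°) = 1/0.9178² = 1.187.
Ratio = 30.69/1.187 = cos²(23.4°)/cos²(79.6°) ≈ 25.8.

25.8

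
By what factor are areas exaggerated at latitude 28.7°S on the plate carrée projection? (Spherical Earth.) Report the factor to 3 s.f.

Plate carrée maps x = Rλ, y = Rφ. The meridian scale is h = 1 and the parallel scale is k = 1/cos φ = sec φ.
Areal scale = h·k = 1 × sec φ; at 28.7°, h = 1.000, k = 1.140, so h·k = 1.140.

1.14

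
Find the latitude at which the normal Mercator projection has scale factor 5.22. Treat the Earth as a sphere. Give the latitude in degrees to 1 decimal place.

79.0°

Mercator scale is k = sec φ = 1/cos φ.
1/cos φ = 5.22  ⇒  cos φ = 0.1916  ⇒  φ = arccos(0.1916) ≈ 79.0°.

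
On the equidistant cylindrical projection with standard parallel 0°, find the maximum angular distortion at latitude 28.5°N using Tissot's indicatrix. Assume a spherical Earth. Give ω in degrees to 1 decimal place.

7.4°

Plate carrée maps x = Rλ, y = Rφ. The meridian scale is h = 1 and the parallel scale is k = 1/cos φ = sec φ.
At 28.5°: h = 1.000, k = 1.138; principal scales a = 1.138, b = 1.000.
sin(ω/2) = (a − b)/(a + b) = 0.1379/2.138 = 0.06450, so ω = 2 arcsin(0.06450) ≈ 7.4°.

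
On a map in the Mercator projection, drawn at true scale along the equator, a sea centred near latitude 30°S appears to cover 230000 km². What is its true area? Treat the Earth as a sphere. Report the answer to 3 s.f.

172000 km²

The Mercator projection is conformal; its linear scale factor is the same in every direction and equals sec φ = 1/cos φ.
Areal scale = k² = sec²φ = 1/cos²(30°) = 1/0.8660² = 1.333.
True area = apparent / (areal scale) = 230000 / 1.333 ≈ 172000 km².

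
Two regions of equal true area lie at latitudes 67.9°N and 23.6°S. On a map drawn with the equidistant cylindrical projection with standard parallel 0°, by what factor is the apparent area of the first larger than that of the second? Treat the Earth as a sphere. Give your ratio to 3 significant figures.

2.44

For the equirectangular projection with φ₀ = 0 (plate carrée), h = 1 along meridians and k = sec φ along parallels.
Areal scale at 67.9°: h·k = 1.000 × 2.658 = 2.658.
Areal scale at 23.6°: h·k = 1.000 × 1.091 = 1.091.
Ratio = 2.658/1.091 ≈ 2.44.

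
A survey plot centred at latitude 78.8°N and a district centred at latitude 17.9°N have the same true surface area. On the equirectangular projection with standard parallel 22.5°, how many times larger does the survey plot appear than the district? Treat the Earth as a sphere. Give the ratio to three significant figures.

4.90

With standard parallel φ₀ = 22.5°, the equirectangular projection gives x = Rλ cos φ₀, y = Rφ, so h = 1 and k = cos 22.5° / cos φ.
Areal scale at 78.8°: h·k = 1.000 × 4.757 = 4.757.
Areal scale at 17.9°: h·k = 1.000 × 0.9709 = 0.9709.
Ratio = 4.757/0.9709 ≈ 4.90.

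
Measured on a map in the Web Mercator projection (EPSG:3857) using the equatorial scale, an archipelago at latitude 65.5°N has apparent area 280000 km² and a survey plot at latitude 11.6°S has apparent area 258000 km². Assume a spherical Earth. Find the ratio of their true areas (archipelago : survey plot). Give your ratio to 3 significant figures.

0.194

On Mercator the areal scale is sec²φ, so true area = apparent × cos²φ.
True area of archipelago: 280000 × cos²(65.5°) = 280000 × 0.1720 = 48150 km².
True area of survey plot: 258000 × cos²(11.6°) = 258000 × 0.9596 = 247600 km².
Ratio = 48150 / 247600 ≈ 0.194.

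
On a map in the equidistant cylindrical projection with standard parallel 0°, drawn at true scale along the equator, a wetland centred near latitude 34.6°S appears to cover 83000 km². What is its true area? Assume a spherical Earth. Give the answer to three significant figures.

Plate carrée maps x = Rλ, y = Rφ. The meridian scale is h = 1 and the parallel scale is k = 1/cos φ = sec φ.
Areal scale = h·k = 1 × sec φ; at 34.6°, h = 1.000, k = 1.215, so h·k = 1.215.
True area = apparent / (areal scale) = 83000 / 1.215 ≈ 68300 km².

68300 km²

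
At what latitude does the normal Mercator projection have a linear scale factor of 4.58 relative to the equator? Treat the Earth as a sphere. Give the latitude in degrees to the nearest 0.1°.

77.4°

Mercator scale is k = sec φ = 1/cos φ.
1/cos φ = 4.58  ⇒  cos φ = 0.2183  ⇒  φ = arccos(0.2183) ≈ 77.4°.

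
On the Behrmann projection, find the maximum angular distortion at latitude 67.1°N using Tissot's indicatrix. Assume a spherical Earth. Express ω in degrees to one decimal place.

Behrmann is a cylindrical equal-area projection with standard parallels at ±30°. Cylindrical equal-area (φ₀ = 30°): h = cos φ / cos 30° along meridians, k = cos 30° / cos φ along parallels; h·k = 1.
At 67.1°: h = 0.4493, k = 2.226; principal scales a = 2.226, b = 0.4493.
sin(ω/2) = (a − b)/(a + b) = 1.776/2.675 = 0.6640, so ω = 2 arcsin(0.6640) ≈ 83.2°.

83.2°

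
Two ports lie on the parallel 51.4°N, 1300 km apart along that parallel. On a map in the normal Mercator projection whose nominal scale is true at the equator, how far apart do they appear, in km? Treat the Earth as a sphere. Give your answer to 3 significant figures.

The Mercator projection is conformal; its linear scale factor is the same in every direction and equals sec φ = 1/cos φ.
Along the parallel, k = sec 51.4° = 1/0.6239 = 1.603.
Map distance = 1300 × 1.603 ≈ 2080 km.

2080 km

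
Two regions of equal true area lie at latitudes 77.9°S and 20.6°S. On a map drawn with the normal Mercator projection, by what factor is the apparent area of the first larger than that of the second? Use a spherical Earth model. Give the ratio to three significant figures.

19.9

On Mercator, area is exaggerated by sec²φ = 1/cos²φ.
At 77.9°: sec²(77.9°) = 1/0.2096² = 22.76.
At 20.6°: sec²(20.6°) = 1/0.9361² = 1.141.
Ratio = 22.76/1.141 = cos²(20.6°)/cos²(77.9°) ≈ 19.9.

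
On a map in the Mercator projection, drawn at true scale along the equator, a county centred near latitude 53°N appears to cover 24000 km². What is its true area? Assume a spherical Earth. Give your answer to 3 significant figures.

8690 km²

For Mercator, h = k = sec φ (a conformal cylindrical projection has a single point scale, 1/cos φ).
Areal scale = k² = sec²φ = 1/cos²(53°) = 1/0.6018² = 2.761.
True area = apparent / (areal scale) = 24000 / 2.761 ≈ 8690 km².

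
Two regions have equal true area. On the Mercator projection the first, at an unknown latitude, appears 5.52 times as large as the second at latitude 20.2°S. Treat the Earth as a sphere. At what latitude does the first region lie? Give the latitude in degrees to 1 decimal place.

66.5°

Mercator areal scale is sec²φ, so apparent-area ratio = sec²φ₁ / sec²φ₂ = cos²φ₂ / cos²φ₁.
cos²φ₂ / cos²φ₁ = 5.52  ⇒  cos φ₁ = cos 20.2° / √5.52 = 0.9385/2.349 = 0.3994.
φ₁ = arccos(0.3994) ≈ 66.5°.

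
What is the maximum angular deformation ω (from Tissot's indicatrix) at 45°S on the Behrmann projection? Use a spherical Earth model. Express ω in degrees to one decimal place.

23.1°

Behrmann is a cylindrical equal-area projection with standard parallels at ±30°. A cylindrical equal-area projection with standard parallel φ₀ has meridian scale h = cos φ / cos φ₀ and parallel scale k = cos φ₀ / cos φ (so areas are preserved, h·k = 1).
At 45°: h = 0.8165, k = 1.225; principal scales a = 1.225, b = 0.8165.
sin(ω/2) = (a − b)/(a + b) = 0.4082/2.041 = 0.2000, so ω = 2 arcsin(0.2000) ≈ 23.1°.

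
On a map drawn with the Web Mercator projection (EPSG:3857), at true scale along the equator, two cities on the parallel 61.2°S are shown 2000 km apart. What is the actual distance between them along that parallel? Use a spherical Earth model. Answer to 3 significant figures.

964 km

Mercator is conformal, so the point scale is isotropic: h = k = sec φ = 1/cos φ.
Along the parallel at 61.2°, map distances are exaggerated by k = sec 61.2° = 2.076.
True distance = 2000 / 2.076 = 2000 × cos 61.2° ≈ 964 km.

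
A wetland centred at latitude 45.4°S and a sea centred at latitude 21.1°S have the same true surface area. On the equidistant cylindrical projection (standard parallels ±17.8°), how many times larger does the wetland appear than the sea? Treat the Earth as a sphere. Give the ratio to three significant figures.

The equidistant cylindrical projection with φ₀ = 17.8° has h = 1 (meridians true) and k = cos φ₀ / cos φ along parallels.
Areal scale at 45.4°: h·k = 1.000 × 1.356 = 1.356.
Areal scale at 21.1°: h·k = 1.000 × 1.021 = 1.021.
Ratio = 1.356/1.021 ≈ 1.33.

1.33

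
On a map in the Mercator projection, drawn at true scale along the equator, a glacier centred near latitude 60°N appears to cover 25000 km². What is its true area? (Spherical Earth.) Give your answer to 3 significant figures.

6250 km²

Mercator is conformal, so the point scale is isotropic: h = k = sec φ = 1/cos φ.
Areal scale = k² = sec²φ = 1/cos²(60°) = 1/0.5000² = 4.000.
True area = apparent / (areal scale) = 25000 / 4.000 ≈ 6250 km².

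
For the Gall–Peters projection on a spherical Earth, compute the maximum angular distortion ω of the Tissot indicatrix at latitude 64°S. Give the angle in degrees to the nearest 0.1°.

52.8°

The Gall–Peters projection is cylindrical equal-area with φ₀ = 45°. For cylindrical equal-area with standard parallel φ₀, h = cos φ / cos φ₀ and k = cos φ₀ / cos φ, so h·k = 1.
At 64°: h = 0.6200, k = 1.613; principal scales a = 1.613, b = 0.6200.
sin(ω/2) = (a − b)/(a + b) = 0.9931/2.233 = 0.4447, so ω = 2 arcsin(0.4447) ≈ 52.8°.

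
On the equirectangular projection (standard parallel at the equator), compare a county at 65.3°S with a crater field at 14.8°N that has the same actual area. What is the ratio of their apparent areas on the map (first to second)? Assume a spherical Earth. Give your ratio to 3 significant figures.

For the equirectangular projection with φ₀ = 0 (plate carrée), h = 1 along meridians and k = sec φ along parallels.
Areal scale at 65.3°: h·k = 1.000 × 2.393 = 2.393.
Areal scale at 14.8°: h·k = 1.000 × 1.034 = 1.034.
Ratio = 2.393/1.034 ≈ 2.31.

2.31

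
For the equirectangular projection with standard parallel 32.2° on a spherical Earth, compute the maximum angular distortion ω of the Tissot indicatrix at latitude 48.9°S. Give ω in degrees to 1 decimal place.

14.4°

In the equirectangular projection with standard parallel φ₀ = 32.2° (x = Rλ cos φ₀, y = Rφ), meridians are true-scale (h = 1) and the parallel scale is k = cos φ₀ / cos φ.
At 48.9°: h = 1.000, k = 1.287; principal scales a = 1.287, b = 1.000.
sin(ω/2) = (a − b)/(a + b) = 0.2872/2.287 = 0.1256, so ω = 2 arcsin(0.1256) ≈ 14.4°.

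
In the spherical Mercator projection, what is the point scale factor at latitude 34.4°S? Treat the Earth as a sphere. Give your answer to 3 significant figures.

For Mercator, h = k = sec φ (a conformal cylindrical projection has a single point scale, 1/cos φ).
k = 1/cos 34.4° = 1/0.8251 = 1.212.

1.21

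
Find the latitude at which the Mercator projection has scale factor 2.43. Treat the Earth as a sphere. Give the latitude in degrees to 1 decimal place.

65.7°

Mercator scale is k = sec φ = 1/cos φ.
1/cos φ = 2.43  ⇒  cos φ = 0.4115  ⇒  φ = arccos(0.4115) ≈ 65.7°.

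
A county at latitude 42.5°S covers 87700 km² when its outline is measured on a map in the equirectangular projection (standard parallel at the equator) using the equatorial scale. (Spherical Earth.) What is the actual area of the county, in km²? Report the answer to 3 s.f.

Plate carrée maps x = Rλ, y = Rφ. The meridian scale is h = 1 and the parallel scale is k = 1/cos φ = sec φ.
Areal scale = h·k = 1 × sec φ; at 42.5°, h = 1.000, k = 1.356, so h·k = 1.356.
True area = apparent / (areal scale) = 87700 / 1.356 ≈ 64700 km².

64700 km²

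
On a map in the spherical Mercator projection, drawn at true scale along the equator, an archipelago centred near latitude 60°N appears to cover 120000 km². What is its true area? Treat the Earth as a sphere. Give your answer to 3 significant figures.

For Mercator, h = k = sec φ (a conformal cylindrical projection has a single point scale, 1/cos φ).
Areal scale = k² = sec²φ = 1/cos²(60°) = 1/0.5000² = 4.000.
True area = apparent / (areal scale) = 120000 / 4.000 ≈ 30000 km².

30000 km²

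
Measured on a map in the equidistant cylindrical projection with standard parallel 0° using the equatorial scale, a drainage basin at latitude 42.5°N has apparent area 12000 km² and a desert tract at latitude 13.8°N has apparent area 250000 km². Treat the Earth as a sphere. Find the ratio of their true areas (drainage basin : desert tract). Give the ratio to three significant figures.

Plate carrée has h = 1 and k = sec φ, giving areal scale sec φ; true area = (apparent area) · cos φ.
True area of drainage basin: 12000 × cos(42.5°) = 12000 × 0.7373 = 8847 km².
True area of desert tract: 250000 × cos(13.8°) = 250000 × 0.9711 = 242800 km².
Ratio = 8847 / 242800 ≈ 0.0364.

0.0364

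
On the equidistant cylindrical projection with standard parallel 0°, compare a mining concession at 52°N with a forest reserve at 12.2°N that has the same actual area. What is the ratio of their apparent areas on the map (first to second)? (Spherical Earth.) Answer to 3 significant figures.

1.59

Plate carrée maps x = Rλ, y = Rφ. The meridian scale is h = 1 and the parallel scale is k = 1/cos φ = sec φ.
Areal scale at 52°: h·k = 1.000 × 1.624 = 1.624.
Areal scale at 12.2°: h·k = 1.000 × 1.023 = 1.023.
Ratio = 1.624/1.023 ≈ 1.59.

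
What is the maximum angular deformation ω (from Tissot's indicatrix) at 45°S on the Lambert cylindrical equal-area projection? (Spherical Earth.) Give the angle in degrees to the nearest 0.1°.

38.9°

The Lambert cylindrical equal-area projection is the cylindrical equal-area projection with its standard parallel at the equator (φ₀ = 0). For cylindrical equal-area with standard parallel φ₀, h = cos φ / cos φ₀ and k = cos φ₀ / cos φ, so h·k = 1.
At 45°: h = 0.7071, k = 1.414; principal scales a = 1.414, b = 0.7071.
sin(ω/2) = (a − b)/(a + b) = 0.7071/2.121 = 0.3333, so ω = 2 arcsin(0.3333) ≈ 38.9°.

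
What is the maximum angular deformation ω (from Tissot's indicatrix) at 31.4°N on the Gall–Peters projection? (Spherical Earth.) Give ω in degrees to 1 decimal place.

21.4°

Gall–Peters is a cylindrical equal-area projection with standard parallels at ±45°. A cylindrical equal-area projection with standard parallel φ₀ has meridian scale h = cos φ / cos φ₀ and parallel scale k = cos φ₀ / cos φ (so areas are preserved, h·k = 1).
At 31.4°: h = 1.207, k = 0.8284; principal scales a = 1.207, b = 0.8284.
sin(ω/2) = (a − b)/(a + b) = 0.3787/2.036 = 0.1860, so ω = 2 arcsin(0.1860) ≈ 21.4°.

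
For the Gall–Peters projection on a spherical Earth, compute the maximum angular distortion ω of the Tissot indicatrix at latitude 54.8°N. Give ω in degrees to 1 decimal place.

23.3°

The Gall–Peters projection is cylindrical equal-area with φ₀ = 45°. Cylindrical equal-area (φ₀ = 45°): h = cos φ / cos 45° along meridians, k = cos 45° / cos φ along parallels; h·k = 1.
At 54.8°: h = 0.8152, k = 1.227; principal scales a = 1.227, b = 0.8152.
sin(ω/2) = (a − b)/(a + b) = 0.4115/2.042 = 0.2015, so ω = 2 arcsin(0.2015) ≈ 23.3°.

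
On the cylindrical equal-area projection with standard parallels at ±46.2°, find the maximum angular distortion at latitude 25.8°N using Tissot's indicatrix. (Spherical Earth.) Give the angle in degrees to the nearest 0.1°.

For cylindrical equal-area with standard parallel φ₀, h = cos φ / cos φ₀ and k = cos φ₀ / cos φ, so h·k = 1.
At 25.8°: h = 1.301, k = 0.7688; principal scales a = 1.301, b = 0.7688.
sin(ω/2) = (a − b)/(a + b) = 0.5320/2.070 = 0.2571, so ω = 2 arcsin(0.2571) ≈ 29.8°.

29.8°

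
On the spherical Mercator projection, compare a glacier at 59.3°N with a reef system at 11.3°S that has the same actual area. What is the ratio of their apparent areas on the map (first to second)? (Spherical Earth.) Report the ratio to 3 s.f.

3.69

On Mercator, area is exaggerated by sec²φ = 1/cos²φ.
At 59.3°: sec²(59.3°) = 1/0.5105² = 3.837.
At 11.3°: sec²(11.3°) = 1/0.9806² = 1.040.
Ratio = 3.837/1.040 = cos²(11.3°)/cos²(59.3°) ≈ 3.69.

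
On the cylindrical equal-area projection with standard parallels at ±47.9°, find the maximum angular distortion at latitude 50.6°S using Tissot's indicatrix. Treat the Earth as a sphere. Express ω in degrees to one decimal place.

6.3°

For cylindrical equal-area with standard parallel φ₀, h = cos φ / cos φ₀ and k = cos φ₀ / cos φ, so h·k = 1.
At 50.6°: h = 0.9468, k = 1.056; principal scales a = 1.056, b = 0.9468.
sin(ω/2) = (a − b)/(a + b) = 0.1095/2.003 = 0.05466, so ω = 2 arcsin(0.05466) ≈ 6.3°.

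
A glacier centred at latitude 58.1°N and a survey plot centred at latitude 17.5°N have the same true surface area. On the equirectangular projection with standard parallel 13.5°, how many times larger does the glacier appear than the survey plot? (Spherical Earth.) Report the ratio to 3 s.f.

1.80

In the equirectangular projection with standard parallel φ₀ = 13.5° (x = Rλ cos φ₀, y = Rφ), meridians are true-scale (h = 1) and the parallel scale is k = cos φ₀ / cos φ.
Areal scale at 58.1°: h·k = 1.000 × 1.840 = 1.840.
Areal scale at 17.5°: h·k = 1.000 × 1.020 = 1.020.
Ratio = 1.840/1.020 ≈ 1.80.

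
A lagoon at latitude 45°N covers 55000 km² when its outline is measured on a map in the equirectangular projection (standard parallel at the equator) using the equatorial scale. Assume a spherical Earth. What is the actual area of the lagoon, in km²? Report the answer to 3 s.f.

For the equirectangular projection with φ₀ = 0 (plate carrée), h = 1 along meridians and k = sec φ along parallels.
Areal scale = h·k = 1 × sec φ; at 45°, h = 1.000, k = 1.414, so h·k = 1.414.
True area = apparent / (areal scale) = 55000 / 1.414 ≈ 38900 km².

38900 km²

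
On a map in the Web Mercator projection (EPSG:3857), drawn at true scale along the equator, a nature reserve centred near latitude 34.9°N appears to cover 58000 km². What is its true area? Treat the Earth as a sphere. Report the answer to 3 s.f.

The Mercator projection is conformal; its linear scale factor is the same in every direction and equals sec φ = 1/cos φ.
Areal scale = k² = sec²φ = 1/cos²(34.9°) = 1/0.8202² = 1.487.
True area = apparent / (areal scale) = 58000 / 1.487 ≈ 39000 km².

39000 km²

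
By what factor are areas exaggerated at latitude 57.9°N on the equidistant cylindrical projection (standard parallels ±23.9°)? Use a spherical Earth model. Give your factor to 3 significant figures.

The equidistant cylindrical projection with φ₀ = 23.9° has h = 1 (meridians true) and k = cos φ₀ / cos φ along parallels.
Areal scale = h·k = 1 × cos φ₀ / cos φ; at 57.9°, h = 1.000, k = 1.720, so h·k = 1.720.

1.72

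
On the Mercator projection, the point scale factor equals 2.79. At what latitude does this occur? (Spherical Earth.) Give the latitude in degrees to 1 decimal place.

69.0°

Mercator scale is k = sec φ = 1/cos φ.
1/cos φ = 2.79  ⇒  cos φ = 0.3584  ⇒  φ = arccos(0.3584) ≈ 69.0°.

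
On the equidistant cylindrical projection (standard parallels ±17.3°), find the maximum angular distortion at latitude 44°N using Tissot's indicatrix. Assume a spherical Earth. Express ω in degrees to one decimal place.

With standard parallel φ₀ = 17.3°, the equirectangular projection gives x = Rλ cos φ₀, y = Rφ, so h = 1 and k = cos 17.3° / cos φ.
At 44°: h = 1.000, k = 1.327; principal scales a = 1.327, b = 1.000.
sin(ω/2) = (a − b)/(a + b) = 0.3273/2.327 = 0.1406, so ω = 2 arcsin(0.1406) ≈ 16.2°.

16.2°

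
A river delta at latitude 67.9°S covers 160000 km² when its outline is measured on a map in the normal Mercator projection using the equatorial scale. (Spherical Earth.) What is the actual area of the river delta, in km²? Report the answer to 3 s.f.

Mercator is conformal, so the point scale is isotropic: h = k = sec φ = 1/cos φ.
Areal scale = k² = sec²φ = 1/cos²(67.9°) = 1/0.3762² = 7.065.
True area = apparent / (areal scale) = 160000 / 7.065 ≈ 22600 km².

22600 km²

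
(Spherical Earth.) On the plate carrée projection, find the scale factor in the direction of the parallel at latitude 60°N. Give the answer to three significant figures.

2.00

In the plate carrée (x = Rλ, y = Rφ), meridians are true-scale (h = 1) and parallels are stretched by k = sec φ.
k = 1/cos 60° = 1/0.5000 = 2.000.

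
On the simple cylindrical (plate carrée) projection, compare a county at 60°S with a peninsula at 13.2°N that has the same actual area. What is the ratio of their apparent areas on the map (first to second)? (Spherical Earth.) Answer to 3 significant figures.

Plate carrée maps x = Rλ, y = Rφ. The meridian scale is h = 1 and the parallel scale is k = 1/cos φ = sec φ.
Areal scale at 60°: h·k = 1.000 × 2.000 = 2.000.
Areal scale at 13.2°: h·k = 1.000 × 1.027 = 1.027.
Ratio = 2.000/1.027 ≈ 1.95.

1.95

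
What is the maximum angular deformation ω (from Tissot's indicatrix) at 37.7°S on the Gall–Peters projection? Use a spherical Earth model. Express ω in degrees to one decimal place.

12.9°

Gall–Peters is a cylindrical equal-area projection with standard parallels at ±45°. For cylindrical equal-area with standard parallel φ₀, h = cos φ / cos φ₀ and k = cos φ₀ / cos φ, so h·k = 1.
At 37.7°: h = 1.119, k = 0.8937; principal scales a = 1.119, b = 0.8937.
sin(ω/2) = (a − b)/(a + b) = 0.2253/2.013 = 0.1119, so ω = 2 arcsin(0.1119) ≈ 12.9°.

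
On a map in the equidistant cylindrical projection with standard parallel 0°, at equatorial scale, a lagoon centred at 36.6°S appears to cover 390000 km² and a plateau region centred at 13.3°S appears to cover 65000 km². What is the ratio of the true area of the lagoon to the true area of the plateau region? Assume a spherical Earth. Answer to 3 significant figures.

Plate carrée has h = 1 and k = sec φ, giving areal scale sec φ; true area = (apparent area) · cos φ.
True area of lagoon: 390000 × cos(36.6°) = 390000 × 0.8028 = 313100 km².
True area of plateau region: 65000 × cos(13.3°) = 65000 × 0.9732 = 63260 km².
Ratio = 313100 / 63260 ≈ 4.95.

4.95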